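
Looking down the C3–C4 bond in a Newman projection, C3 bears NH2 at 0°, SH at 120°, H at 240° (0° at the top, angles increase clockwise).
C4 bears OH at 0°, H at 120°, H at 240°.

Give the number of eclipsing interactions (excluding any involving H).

1

Non-H eclipsing pairs: NH2(0°)/OH(0°) — 1 interaction.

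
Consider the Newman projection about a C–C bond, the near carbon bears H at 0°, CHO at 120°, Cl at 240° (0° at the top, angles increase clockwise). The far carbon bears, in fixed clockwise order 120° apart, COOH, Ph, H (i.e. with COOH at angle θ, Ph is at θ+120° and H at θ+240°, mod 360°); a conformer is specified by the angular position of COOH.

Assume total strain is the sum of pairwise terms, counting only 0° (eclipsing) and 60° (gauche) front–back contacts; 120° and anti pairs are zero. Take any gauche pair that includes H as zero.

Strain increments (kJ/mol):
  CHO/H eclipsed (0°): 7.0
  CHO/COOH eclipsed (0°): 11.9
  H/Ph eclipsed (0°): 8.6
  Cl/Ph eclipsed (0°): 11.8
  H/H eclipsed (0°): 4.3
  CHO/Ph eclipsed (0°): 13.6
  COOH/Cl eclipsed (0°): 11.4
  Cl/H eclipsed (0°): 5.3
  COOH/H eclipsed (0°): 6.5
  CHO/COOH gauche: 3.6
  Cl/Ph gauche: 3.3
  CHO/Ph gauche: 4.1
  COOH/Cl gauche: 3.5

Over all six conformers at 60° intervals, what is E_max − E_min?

20.4 kJ/mol

COOH at 0° (eclipsed): H(0°)/COOH(0°) eclipsed 6.5; CHO(120°)/Ph(120°) eclipsed 13.6; Cl(240°)/H(240°) eclipsed 5.3 → 25.4 kJ/mol.
COOH at 60° (staggered): CHO(120°)/COOH(60°) gauche 3.6; CHO(120°)/Ph(180°) gauche 4.1; Cl(240°)/Ph(180°) gauche 3.3 → 11.0 kJ/mol.
COOH at 120° (eclipsed): H(0°)/H(0°) eclipsed 4.3; CHO(120°)/COOH(120°) eclipsed 11.9; Cl(240°)/Ph(240°) eclipsed 11.8 → 28.0 kJ/mol.
COOH at 180° (staggered): CHO(120°)/COOH(180°) gauche 3.6; Cl(240°)/COOH(180°) gauche 3.5; Cl(240°)/Ph(300°) gauche 3.3 → 10.4 kJ/mol.
COOH at 240° (eclipsed): H(0°)/Ph(0°) eclipsed 8.6; CHO(120°)/H(120°) eclipsed 7.0; Cl(240°)/COOH(240°) eclipsed 11.4 → 27.0 kJ/mol.
COOH at 300° (staggered): CHO(120°)/Ph(60°) gauche 4.1; Cl(240°)/COOH(300°) gauche 3.5 → 7.6 kJ/mol.
Max at 120° (28.0 kJ/mol), min at 300° (7.6 kJ/mol); barrier = 20.4 kJ/mol.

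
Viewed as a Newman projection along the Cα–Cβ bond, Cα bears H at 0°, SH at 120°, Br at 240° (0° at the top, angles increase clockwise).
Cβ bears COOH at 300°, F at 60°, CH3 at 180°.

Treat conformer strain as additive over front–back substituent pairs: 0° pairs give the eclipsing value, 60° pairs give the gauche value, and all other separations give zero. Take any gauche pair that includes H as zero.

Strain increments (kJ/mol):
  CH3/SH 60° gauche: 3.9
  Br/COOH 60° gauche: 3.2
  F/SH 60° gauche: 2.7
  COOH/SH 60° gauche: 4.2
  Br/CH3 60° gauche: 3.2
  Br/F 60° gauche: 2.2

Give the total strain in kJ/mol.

13.0 kJ/mol

This conformer is staggered. SH at 120° is gauche with F at 60° (2.7); SH at 120° is gauche with CH3 at 180° (3.9); Br at 240° is gauche with COOH at 300° (3.2); Br at 240° is gauche with CH3 at 180° (3.2). Total 13.0 kJ/mol.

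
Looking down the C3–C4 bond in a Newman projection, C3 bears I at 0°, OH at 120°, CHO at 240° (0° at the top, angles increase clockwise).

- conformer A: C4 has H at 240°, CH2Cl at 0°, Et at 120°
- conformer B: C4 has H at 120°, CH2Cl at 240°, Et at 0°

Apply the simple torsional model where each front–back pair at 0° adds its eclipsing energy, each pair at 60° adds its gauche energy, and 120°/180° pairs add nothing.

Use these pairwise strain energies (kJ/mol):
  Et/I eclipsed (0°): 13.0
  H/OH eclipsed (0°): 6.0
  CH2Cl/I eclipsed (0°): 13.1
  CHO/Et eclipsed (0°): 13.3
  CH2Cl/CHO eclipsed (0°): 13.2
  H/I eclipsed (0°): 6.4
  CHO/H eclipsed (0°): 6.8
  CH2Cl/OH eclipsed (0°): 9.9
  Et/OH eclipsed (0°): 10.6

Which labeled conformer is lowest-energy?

A (eclipsed): I–CH2Cl eclipsed, OH–Et eclipsed, CHO–H eclipsed; 13.1 + 10.6 + 6.8 = 30.5 kJ/mol.
B (eclipsed): I–Et eclipsed, OH–H eclipsed, CHO–CH2Cl eclipsed; 13.0 + 6.0 + 13.2 = 32.2 kJ/mol.
A has the lowest total (30.5 kJ/mol).

A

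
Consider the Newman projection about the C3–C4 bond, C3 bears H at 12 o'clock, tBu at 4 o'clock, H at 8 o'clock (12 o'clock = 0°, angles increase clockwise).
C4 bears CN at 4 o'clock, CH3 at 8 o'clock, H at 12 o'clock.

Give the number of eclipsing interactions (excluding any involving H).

1

Non-H eclipsing pairs: tBu(120°)/CN(120°) — 1 interaction.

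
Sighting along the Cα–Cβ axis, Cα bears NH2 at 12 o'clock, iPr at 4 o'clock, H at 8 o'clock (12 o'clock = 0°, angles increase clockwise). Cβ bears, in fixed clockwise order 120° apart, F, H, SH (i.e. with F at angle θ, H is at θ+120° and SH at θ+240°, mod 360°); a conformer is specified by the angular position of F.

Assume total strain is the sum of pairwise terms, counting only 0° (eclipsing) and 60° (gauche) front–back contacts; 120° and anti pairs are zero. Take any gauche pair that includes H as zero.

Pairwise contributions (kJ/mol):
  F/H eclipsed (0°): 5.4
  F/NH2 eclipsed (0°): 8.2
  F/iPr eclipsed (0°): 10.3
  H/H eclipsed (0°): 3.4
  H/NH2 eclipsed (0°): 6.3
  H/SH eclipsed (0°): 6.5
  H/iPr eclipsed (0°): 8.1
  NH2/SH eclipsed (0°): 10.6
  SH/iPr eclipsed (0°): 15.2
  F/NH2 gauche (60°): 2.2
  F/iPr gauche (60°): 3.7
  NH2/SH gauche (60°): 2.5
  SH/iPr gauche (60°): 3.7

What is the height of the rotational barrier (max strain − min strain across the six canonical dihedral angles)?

21.0 kJ/mol

F at 0° (eclipsed): NH2(0°)/F(0°) eclipsed 8.2; iPr(120°)/H(120°) eclipsed 8.1; H(240°)/SH(240°) eclipsed 6.5 → 22.8 kJ/mol.
F at 60° (staggered): NH2(0°)/F(60°) gauche 2.2; NH2(0°)/SH(300°) gauche 2.5; iPr(120°)/F(60°) gauche 3.7 → 8.4 kJ/mol.
F at 120° (eclipsed): NH2(0°)/SH(0°) eclipsed 10.6; iPr(120°)/F(120°) eclipsed 10.3; H(240°)/H(240°) eclipsed 3.4 → 24.3 kJ/mol.
F at 180° (staggered): NH2(0°)/SH(60°) gauche 2.5; iPr(120°)/F(180°) gauche 3.7; iPr(120°)/SH(60°) gauche 3.7 → 9.9 kJ/mol.
F at 240° (eclipsed): NH2(0°)/H(0°) eclipsed 6.3; iPr(120°)/SH(120°) eclipsed 15.2; H(240°)/F(240°) eclipsed 5.4 → 26.9 kJ/mol.
F at 300° (staggered): NH2(0°)/F(300°) gauche 2.2; iPr(120°)/SH(180°) gauche 3.7 → 5.9 kJ/mol.
Max at 240° (26.9 kJ/mol), min at 300° (5.9 kJ/mol); barrier = 21.0 kJ/mol.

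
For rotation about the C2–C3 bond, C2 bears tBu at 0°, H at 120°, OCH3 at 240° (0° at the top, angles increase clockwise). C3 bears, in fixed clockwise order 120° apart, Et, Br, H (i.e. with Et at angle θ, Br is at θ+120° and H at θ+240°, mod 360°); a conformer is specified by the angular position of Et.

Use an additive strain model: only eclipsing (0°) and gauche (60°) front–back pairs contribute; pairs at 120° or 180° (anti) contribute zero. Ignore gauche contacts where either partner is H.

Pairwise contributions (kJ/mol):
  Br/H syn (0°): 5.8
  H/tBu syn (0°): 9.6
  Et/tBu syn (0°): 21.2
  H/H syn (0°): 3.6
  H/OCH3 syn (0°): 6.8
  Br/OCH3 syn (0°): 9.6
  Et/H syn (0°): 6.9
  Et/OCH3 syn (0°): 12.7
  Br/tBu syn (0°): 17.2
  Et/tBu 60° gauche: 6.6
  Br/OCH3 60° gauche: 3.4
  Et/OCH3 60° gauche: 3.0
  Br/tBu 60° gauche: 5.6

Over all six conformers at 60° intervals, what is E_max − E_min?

23.8 kJ/mol

Et at 0° (eclipsed): tBu–Et eclipsed, H–Br eclipsed, OCH3–H eclipsed; 21.2 + 5.8 + 6.8 = 33.8 kJ/mol.
Et at 60° (staggered): tBu–Et gauche, OCH3–Br gauche; 6.6 + 3.4 = 10.0 kJ/mol.
Et at 120° (eclipsed): tBu–H eclipsed, H–Et eclipsed, OCH3–Br eclipsed; 9.6 + 6.9 + 9.6 = 26.1 kJ/mol.
Et at 180° (staggered): tBu–Br gauche, OCH3–Et gauche, OCH3–Br gauche; 5.6 + 3.0 + 3.4 = 12.0 kJ/mol.
Et at 240° (eclipsed): tBu–Br eclipsed, H–H eclipsed, OCH3–Et eclipsed; 17.2 + 3.6 + 12.7 = 33.5 kJ/mol.
Et at 300° (staggered): tBu–Et gauche, tBu–Br gauche, OCH3–Et gauche; 6.6 + 5.6 + 3.0 = 15.2 kJ/mol.
Max at 0° (33.8 kJ/mol), min at 60° (10.0 kJ/mol); barrier = 23.8 kJ/mol.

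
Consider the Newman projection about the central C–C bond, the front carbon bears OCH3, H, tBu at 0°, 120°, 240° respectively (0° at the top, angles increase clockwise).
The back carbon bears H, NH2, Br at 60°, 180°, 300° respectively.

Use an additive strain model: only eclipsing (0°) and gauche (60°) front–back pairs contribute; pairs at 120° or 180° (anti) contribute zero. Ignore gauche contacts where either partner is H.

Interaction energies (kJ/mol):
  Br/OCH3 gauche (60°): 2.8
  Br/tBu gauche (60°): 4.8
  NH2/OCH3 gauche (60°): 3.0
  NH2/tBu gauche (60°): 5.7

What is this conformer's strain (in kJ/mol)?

13.3 kJ/mol

This conformer (staggered): OCH3–Br gauche, tBu–NH2 gauche, tBu–Br gauche; 2.8 + 5.7 + 4.8 = 13.3 kJ/mol.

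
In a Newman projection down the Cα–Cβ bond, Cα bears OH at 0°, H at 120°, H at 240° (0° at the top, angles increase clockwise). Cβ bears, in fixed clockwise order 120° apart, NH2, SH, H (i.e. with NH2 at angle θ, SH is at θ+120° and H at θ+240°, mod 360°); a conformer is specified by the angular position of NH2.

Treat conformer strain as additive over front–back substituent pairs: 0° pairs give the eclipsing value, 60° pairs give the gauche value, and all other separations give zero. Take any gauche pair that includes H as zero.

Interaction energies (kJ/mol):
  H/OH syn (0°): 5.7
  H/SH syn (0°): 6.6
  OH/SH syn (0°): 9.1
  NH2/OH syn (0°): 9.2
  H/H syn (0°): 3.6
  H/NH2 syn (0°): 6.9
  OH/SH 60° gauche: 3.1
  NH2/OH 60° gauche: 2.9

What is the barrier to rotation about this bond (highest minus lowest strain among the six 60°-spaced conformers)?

NH2 at 0° (eclipsed): OH–NH2 eclipsed, H–SH eclipsed, H–H eclipsed; 9.2 + 6.6 + 3.6 = 19.4 kJ/mol.
NH2 at 60° (staggered): OH–NH2 gauche; 2.9 = 2.9 kJ/mol.
NH2 at 120° (eclipsed): OH–H eclipsed, H–NH2 eclipsed, H–SH eclipsed; 5.7 + 6.9 + 6.6 = 19.2 kJ/mol.
NH2 at 180° (staggered): OH–SH gauche; 3.1 = 3.1 kJ/mol.
NH2 at 240° (eclipsed): OH–SH eclipsed, H–H eclipsed, H–NH2 eclipsed; 9.1 + 3.6 + 6.9 = 19.6 kJ/mol.
NH2 at 300° (staggered): OH–NH2 gauche, OH–SH gauche; 2.9 + 3.1 = 6.0 kJ/mol.
Max at 240° (19.6 kJ/mol), min at 60° (2.9 kJ/mol); barrier = 16.7 kJ/mol.

16.7 kJ/mol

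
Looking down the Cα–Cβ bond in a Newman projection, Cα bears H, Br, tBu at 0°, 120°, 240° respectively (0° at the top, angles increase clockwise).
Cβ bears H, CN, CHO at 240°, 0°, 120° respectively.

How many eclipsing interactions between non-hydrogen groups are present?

1

Non-H eclipsing pairs: Br(120°)/CHO(120°) — 1 interaction.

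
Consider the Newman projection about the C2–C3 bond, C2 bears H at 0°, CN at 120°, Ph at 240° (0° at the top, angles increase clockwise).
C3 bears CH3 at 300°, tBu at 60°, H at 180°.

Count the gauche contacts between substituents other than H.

Non-H gauche pairs: CN(120°)/tBu(60°); Ph(240°)/CH3(300°) — 2 interactions.

2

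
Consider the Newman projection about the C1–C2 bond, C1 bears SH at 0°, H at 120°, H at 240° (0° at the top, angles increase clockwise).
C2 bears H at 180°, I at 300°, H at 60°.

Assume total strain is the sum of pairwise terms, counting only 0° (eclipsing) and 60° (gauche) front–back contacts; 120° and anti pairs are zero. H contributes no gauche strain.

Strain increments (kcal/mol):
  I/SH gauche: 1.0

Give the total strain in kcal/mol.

1.0 kcal/mol

This conformer (staggered): SH–I gauche; 1.0 = 1.0 kcal/mol.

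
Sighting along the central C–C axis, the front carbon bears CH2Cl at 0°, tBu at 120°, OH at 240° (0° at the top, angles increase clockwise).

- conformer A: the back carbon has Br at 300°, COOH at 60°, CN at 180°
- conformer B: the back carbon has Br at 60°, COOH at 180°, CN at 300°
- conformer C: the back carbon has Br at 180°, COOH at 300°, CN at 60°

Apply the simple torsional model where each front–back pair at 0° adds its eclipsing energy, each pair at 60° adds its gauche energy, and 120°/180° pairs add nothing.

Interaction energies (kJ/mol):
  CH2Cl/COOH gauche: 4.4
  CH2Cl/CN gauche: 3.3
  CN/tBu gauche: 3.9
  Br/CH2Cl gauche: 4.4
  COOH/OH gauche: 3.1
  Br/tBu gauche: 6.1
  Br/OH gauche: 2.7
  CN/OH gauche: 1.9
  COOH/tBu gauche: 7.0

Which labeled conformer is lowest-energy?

A (staggered): CH2Cl(0°)/Br(300°) gauche 4.4; CH2Cl(0°)/COOH(60°) gauche 4.4; tBu(120°)/COOH(60°) gauche 7.0; tBu(120°)/CN(180°) gauche 3.9; OH(240°)/Br(300°) gauche 2.7; OH(240°)/CN(180°) gauche 1.9 → 24.3 kJ/mol.
B (staggered): CH2Cl(0°)/Br(60°) gauche 4.4; CH2Cl(0°)/CN(300°) gauche 3.3; tBu(120°)/Br(60°) gauche 6.1; tBu(120°)/COOH(180°) gauche 7.0; OH(240°)/COOH(180°) gauche 3.1; OH(240°)/CN(300°) gauche 1.9 → 25.8 kJ/mol.
C (staggered): CH2Cl(0°)/COOH(300°) gauche 4.4; CH2Cl(0°)/CN(60°) gauche 3.3; tBu(120°)/Br(180°) gauche 6.1; tBu(120°)/CN(60°) gauche 3.9; OH(240°)/Br(180°) gauche 2.7; OH(240°)/COOH(300°) gauche 3.1 → 23.5 kJ/mol.
C has the lowest total (23.5 kJ/mol).

C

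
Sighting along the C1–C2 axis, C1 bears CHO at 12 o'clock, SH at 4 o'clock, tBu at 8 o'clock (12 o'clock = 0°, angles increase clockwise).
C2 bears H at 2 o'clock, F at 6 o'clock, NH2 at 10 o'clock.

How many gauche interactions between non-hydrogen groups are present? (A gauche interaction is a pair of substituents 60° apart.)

4

Non-H gauche pairs: CHO(0°)/NH2(300°); SH(120°)/F(180°); tBu(240°)/F(180°); tBu(240°)/NH2(300°) — 4 interactions.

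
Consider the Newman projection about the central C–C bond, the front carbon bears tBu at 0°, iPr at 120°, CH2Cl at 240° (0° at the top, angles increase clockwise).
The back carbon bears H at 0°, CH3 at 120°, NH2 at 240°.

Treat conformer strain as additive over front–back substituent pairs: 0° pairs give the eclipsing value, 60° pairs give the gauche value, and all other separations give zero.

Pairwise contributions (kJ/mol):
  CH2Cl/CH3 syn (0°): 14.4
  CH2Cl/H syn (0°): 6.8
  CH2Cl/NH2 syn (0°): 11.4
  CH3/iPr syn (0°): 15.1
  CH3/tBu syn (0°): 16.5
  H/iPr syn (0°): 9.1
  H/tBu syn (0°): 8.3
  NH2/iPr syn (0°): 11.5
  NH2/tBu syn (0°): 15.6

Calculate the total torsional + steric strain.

This conformer (eclipsed): tBu–H eclipsed, iPr–CH3 eclipsed, CH2Cl–NH2 eclipsed; 8.3 + 15.1 + 11.4 = 34.8 kJ/mol.

34.8 kJ/mol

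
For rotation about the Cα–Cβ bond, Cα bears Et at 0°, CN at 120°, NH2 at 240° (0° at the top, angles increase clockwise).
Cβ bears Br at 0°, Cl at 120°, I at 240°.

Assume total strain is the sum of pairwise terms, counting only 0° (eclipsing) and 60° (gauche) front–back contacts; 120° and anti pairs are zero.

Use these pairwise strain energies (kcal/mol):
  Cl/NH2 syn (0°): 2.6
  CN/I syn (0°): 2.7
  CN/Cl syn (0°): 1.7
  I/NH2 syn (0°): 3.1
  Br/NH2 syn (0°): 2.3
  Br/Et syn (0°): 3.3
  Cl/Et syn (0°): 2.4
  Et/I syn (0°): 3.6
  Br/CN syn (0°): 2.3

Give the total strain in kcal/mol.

8.1 kcal/mol

This conformer (eclipsed): Et–Br eclipsed, CN–Cl eclipsed, NH2–I eclipsed; 3.3 + 1.7 + 3.1 = 8.1 kcal/mol.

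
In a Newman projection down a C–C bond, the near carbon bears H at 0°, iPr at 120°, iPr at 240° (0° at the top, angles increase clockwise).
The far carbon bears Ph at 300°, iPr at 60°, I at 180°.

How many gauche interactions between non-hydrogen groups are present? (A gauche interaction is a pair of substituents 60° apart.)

4

Non-H gauche pairs: iPr(120°)/iPr(60°); iPr(120°)/I(180°); iPr(240°)/Ph(300°); iPr(240°)/I(180°) — 4 interactions.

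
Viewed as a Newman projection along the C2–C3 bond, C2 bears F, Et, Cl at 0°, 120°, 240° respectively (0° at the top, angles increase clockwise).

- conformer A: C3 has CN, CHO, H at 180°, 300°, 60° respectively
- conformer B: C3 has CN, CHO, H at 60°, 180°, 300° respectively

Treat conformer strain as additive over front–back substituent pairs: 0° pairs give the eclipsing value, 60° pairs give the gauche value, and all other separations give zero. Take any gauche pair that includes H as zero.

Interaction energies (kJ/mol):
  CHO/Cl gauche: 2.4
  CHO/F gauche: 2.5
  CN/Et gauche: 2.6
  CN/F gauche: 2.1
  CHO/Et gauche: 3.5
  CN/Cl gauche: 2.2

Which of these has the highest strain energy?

B

A is staggered. F at 0° is gauche with CHO at 300° (2.5); Et at 120° is gauche with CN at 180° (2.6); Cl at 240° is gauche with CN at 180° (2.2); Cl at 240° is gauche with CHO at 300° (2.4). Total 9.7 kJ/mol.
B is staggered. F at 0° is gauche with CN at 60° (2.1); Et at 120° is gauche with CN at 60° (2.6); Et at 120° is gauche with CHO at 180° (3.5); Cl at 240° is gauche with CHO at 180° (2.4). Total 10.6 kJ/mol.
B has the highest total (10.6 kJ/mol).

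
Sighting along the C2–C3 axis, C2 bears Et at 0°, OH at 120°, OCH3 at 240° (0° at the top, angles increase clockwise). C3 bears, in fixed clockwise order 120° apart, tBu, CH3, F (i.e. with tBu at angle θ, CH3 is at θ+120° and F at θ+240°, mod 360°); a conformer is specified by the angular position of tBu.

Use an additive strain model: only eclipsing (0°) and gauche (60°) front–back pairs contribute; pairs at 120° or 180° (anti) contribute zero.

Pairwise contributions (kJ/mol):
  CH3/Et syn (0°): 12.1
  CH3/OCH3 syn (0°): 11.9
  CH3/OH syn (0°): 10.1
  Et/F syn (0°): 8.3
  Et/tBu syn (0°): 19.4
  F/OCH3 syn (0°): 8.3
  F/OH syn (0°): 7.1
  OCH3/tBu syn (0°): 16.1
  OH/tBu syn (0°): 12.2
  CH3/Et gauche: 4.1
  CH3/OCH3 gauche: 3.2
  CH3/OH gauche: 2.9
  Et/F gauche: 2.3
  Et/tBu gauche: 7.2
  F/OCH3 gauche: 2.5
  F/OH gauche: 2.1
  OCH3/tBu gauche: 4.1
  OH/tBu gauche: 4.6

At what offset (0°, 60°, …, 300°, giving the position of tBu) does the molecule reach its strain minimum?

tBu at 0° (eclipsed): Et–tBu eclipsed, OH–CH3 eclipsed, OCH3–F eclipsed; 19.4 + 10.1 + 8.3 = 37.8 kJ/mol.
tBu at 60° (staggered): Et–tBu gauche, Et–F gauche, OH–tBu gauche, OH–CH3 gauche, OCH3–CH3 gauche, OCH3–F gauche; 7.2 + 2.3 + 4.6 + 2.9 + 3.2 + 2.5 = 22.7 kJ/mol.
tBu at 120° (eclipsed): Et–F eclipsed, OH–tBu eclipsed, OCH3–CH3 eclipsed; 8.3 + 12.2 + 11.9 = 32.4 kJ/mol.
tBu at 180° (staggered): Et–CH3 gauche, Et–F gauche, OH–tBu gauche, OH–F gauche, OCH3–tBu gauche, OCH3–CH3 gauche; 4.1 + 2.3 + 4.6 + 2.1 + 4.1 + 3.2 = 20.4 kJ/mol.
tBu at 240° (eclipsed): Et–CH3 eclipsed, OH–F eclipsed, OCH3–tBu eclipsed; 12.1 + 7.1 + 16.1 = 35.3 kJ/mol.
tBu at 300° (staggered): Et–tBu gauche, Et–CH3 gauche, OH–CH3 gauche, OH–F gauche, OCH3–tBu gauche, OCH3–F gauche; 7.2 + 4.1 + 2.9 + 2.1 + 4.1 + 2.5 = 22.9 kJ/mol.
The minimum (20.4 kJ/mol) occurs with tBu at 180°.

180°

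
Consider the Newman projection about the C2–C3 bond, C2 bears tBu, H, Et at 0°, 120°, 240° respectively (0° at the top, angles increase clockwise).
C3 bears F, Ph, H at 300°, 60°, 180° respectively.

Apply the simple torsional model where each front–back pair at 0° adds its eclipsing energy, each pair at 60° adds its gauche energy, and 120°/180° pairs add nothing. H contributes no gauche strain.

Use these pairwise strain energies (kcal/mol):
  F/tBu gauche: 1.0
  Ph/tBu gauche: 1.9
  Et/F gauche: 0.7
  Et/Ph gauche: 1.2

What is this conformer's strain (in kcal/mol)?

This conformer (staggered): tBu–F gauche, tBu–Ph gauche, Et–F gauche; 1.0 + 1.9 + 0.7 = 3.6 kcal/mol.

3.6 kcal/mol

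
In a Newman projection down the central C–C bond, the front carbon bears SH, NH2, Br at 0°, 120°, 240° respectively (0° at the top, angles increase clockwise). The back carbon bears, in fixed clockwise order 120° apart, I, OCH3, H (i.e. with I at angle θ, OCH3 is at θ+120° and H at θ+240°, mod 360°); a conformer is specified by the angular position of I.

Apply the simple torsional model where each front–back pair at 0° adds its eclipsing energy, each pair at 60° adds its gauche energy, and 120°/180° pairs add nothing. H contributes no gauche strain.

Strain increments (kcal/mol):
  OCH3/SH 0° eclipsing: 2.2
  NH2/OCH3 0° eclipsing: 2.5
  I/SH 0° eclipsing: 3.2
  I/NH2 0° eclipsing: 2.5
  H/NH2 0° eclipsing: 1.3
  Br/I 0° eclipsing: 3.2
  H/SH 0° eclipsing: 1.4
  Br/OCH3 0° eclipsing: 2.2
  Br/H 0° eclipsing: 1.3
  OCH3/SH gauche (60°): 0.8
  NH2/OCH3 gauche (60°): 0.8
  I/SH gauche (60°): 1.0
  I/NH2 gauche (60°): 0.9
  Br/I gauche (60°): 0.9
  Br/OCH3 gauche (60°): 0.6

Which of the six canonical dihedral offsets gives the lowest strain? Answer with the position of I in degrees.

I at 0° (eclipsed): SH(0°)/I(0°) eclipsed 3.2; NH2(120°)/OCH3(120°) eclipsed 2.5; Br(240°)/H(240°) eclipsed 1.3 → 7.0 kcal/mol.
I at 60° (staggered): SH(0°)/I(60°) gauche 1.0; NH2(120°)/I(60°) gauche 0.9; NH2(120°)/OCH3(180°) gauche 0.8; Br(240°)/OCH3(180°) gauche 0.6 → 3.3 kcal/mol.
I at 120° (eclipsed): SH(0°)/H(0°) eclipsed 1.4; NH2(120°)/I(120°) eclipsed 2.5; Br(240°)/OCH3(240°) eclipsed 2.2 → 6.1 kcal/mol.
I at 180° (staggered): SH(0°)/OCH3(300°) gauche 0.8; NH2(120°)/I(180°) gauche 0.9; Br(240°)/I(180°) gauche 0.9; Br(240°)/OCH3(300°) gauche 0.6 → 3.2 kcal/mol.
I at 240° (eclipsed): SH(0°)/OCH3(0°) eclipsed 2.2; NH2(120°)/H(120°) eclipsed 1.3; Br(240°)/I(240°) eclipsed 3.2 → 6.7 kcal/mol.
I at 300° (staggered): SH(0°)/I(300°) gauche 1.0; SH(0°)/OCH3(60°) gauche 0.8; NH2(120°)/OCH3(60°) gauche 0.8; Br(240°)/I(300°) gauche 0.9 → 3.5 kcal/mol.
The minimum (3.2 kcal/mol) occurs with I at 180°.

180°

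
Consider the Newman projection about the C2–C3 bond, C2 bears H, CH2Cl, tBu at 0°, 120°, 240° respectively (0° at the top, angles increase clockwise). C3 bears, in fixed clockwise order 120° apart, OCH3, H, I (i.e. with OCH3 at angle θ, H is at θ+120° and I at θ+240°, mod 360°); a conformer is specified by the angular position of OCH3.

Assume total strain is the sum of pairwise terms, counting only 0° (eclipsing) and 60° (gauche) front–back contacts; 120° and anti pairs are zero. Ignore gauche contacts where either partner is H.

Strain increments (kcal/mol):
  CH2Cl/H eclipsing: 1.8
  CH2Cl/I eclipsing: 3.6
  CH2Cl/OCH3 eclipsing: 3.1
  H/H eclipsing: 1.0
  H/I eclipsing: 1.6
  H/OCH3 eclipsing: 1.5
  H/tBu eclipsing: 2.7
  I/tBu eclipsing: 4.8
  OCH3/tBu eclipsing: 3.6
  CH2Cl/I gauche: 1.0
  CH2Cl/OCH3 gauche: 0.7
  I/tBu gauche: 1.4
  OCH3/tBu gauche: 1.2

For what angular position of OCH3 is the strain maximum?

OCH3 at 0° (eclipsed): H(0°)/OCH3(0°) eclipsed 1.5; CH2Cl(120°)/H(120°) eclipsed 1.8; tBu(240°)/I(240°) eclipsed 4.8 → 8.1 kcal/mol.
OCH3 at 60° (staggered): CH2Cl(120°)/OCH3(60°) gauche 0.7; tBu(240°)/I(300°) gauche 1.4 → 2.1 kcal/mol.
OCH3 at 120° (eclipsed): H(0°)/I(0°) eclipsed 1.6; CH2Cl(120°)/OCH3(120°) eclipsed 3.1; tBu(240°)/H(240°) eclipsed 2.7 → 7.4 kcal/mol.
OCH3 at 180° (staggered): CH2Cl(120°)/OCH3(180°) gauche 0.7; CH2Cl(120°)/I(60°) gauche 1.0; tBu(240°)/OCH3(180°) gauche 1.2 → 2.9 kcal/mol.
OCH3 at 240° (eclipsed): H(0°)/H(0°) eclipsed 1.0; CH2Cl(120°)/I(120°) eclipsed 3.6; tBu(240°)/OCH3(240°) eclipsed 3.6 → 8.2 kcal/mol.
OCH3 at 300° (staggered): CH2Cl(120°)/I(180°) gauche 1.0; tBu(240°)/OCH3(300°) gauche 1.2; tBu(240°)/I(180°) gauche 1.4 → 3.6 kcal/mol.
The maximum (8.2 kcal/mol) occurs with OCH3 at 240°.

240°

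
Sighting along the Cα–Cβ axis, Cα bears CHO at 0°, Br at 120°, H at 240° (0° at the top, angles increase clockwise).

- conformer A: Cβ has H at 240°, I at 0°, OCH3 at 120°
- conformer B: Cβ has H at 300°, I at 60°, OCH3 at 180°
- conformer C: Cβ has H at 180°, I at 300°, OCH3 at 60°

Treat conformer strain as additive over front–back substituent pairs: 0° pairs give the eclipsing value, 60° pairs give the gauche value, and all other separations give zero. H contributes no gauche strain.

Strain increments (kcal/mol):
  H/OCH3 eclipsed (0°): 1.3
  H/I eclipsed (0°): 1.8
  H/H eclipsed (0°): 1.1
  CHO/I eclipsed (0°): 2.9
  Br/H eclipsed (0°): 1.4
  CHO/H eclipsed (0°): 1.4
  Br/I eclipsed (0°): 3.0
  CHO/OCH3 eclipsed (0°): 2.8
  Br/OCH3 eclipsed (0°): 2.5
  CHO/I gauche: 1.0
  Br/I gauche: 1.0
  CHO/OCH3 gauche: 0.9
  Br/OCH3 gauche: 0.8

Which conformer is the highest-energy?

A

A (eclipsed): CHO(0°)/I(0°) eclipsed 2.9; Br(120°)/OCH3(120°) eclipsed 2.5; H(240°)/H(240°) eclipsed 1.1 → 6.5 kcal/mol.
B (staggered): CHO(0°)/I(60°) gauche 1.0; Br(120°)/I(60°) gauche 1.0; Br(120°)/OCH3(180°) gauche 0.8 → 2.8 kcal/mol.
C (staggered): CHO(0°)/I(300°) gauche 1.0; CHO(0°)/OCH3(60°) gauche 0.9; Br(120°)/OCH3(60°) gauche 0.8 → 2.7 kcal/mol.
A has the highest total (6.5 kcal/mol).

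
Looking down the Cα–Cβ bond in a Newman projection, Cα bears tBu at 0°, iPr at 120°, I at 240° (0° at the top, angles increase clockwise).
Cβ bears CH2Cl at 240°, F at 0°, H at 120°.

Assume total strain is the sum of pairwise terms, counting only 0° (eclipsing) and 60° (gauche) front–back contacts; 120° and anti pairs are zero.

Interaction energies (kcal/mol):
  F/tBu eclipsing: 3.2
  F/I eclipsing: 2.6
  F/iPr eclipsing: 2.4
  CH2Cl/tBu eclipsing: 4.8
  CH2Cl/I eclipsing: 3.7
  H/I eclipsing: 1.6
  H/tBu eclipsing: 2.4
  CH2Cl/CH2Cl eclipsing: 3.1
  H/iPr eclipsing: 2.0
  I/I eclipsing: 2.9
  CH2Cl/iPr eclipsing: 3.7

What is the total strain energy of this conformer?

8.9 kcal/mol

This conformer (eclipsed): tBu(0°)/F(0°) eclipsed 3.2; iPr(120°)/H(120°) eclipsed 2.0; I(240°)/CH2Cl(240°) eclipsed 3.7 → 8.9 kcal/mol.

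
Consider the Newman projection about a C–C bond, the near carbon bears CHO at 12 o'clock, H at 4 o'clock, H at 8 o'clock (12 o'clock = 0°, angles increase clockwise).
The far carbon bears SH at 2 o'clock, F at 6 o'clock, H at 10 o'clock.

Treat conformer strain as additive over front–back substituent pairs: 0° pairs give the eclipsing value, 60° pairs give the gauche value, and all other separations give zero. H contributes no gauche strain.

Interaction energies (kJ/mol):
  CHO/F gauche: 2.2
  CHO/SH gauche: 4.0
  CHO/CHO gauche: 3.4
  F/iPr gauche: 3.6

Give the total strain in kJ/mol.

This conformer (staggered): CHO–SH gauche; 4.0 = 4.0 kJ/mol.

4.0 kJ/mol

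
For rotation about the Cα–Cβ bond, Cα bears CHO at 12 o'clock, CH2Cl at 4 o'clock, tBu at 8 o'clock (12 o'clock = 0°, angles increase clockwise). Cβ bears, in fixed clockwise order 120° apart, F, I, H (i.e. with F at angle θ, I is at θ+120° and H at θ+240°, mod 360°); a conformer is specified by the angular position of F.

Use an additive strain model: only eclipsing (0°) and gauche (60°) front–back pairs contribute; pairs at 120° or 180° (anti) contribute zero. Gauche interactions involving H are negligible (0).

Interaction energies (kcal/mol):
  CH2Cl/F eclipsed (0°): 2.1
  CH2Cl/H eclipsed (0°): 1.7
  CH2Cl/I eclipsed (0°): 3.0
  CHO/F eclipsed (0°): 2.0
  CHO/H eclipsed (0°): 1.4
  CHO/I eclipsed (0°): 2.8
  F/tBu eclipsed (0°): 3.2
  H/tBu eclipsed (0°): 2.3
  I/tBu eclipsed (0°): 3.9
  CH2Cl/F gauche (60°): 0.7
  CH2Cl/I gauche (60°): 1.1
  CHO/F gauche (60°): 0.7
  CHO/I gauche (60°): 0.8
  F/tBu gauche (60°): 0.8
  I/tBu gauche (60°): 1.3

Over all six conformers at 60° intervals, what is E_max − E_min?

F at 0° (eclipsed): CHO(0°)/F(0°) eclipsed 2.0; CH2Cl(120°)/I(120°) eclipsed 3.0; tBu(240°)/H(240°) eclipsed 2.3 → 7.3 kcal/mol.
F at 60° (staggered): CHO(0°)/F(60°) gauche 0.7; CH2Cl(120°)/F(60°) gauche 0.7; CH2Cl(120°)/I(180°) gauche 1.1; tBu(240°)/I(180°) gauche 1.3 → 3.8 kcal/mol.
F at 120° (eclipsed): CHO(0°)/H(0°) eclipsed 1.4; CH2Cl(120°)/F(120°) eclipsed 2.1; tBu(240°)/I(240°) eclipsed 3.9 → 7.4 kcal/mol.
F at 180° (staggered): CHO(0°)/I(300°) gauche 0.8; CH2Cl(120°)/F(180°) gauche 0.7; tBu(240°)/F(180°) gauche 0.8; tBu(240°)/I(300°) gauche 1.3 → 3.6 kcal/mol.
F at 240° (eclipsed): CHO(0°)/I(0°) eclipsed 2.8; CH2Cl(120°)/H(120°) eclipsed 1.7; tBu(240°)/F(240°) eclipsed 3.2 → 7.7 kcal/mol.
F at 300° (staggered): CHO(0°)/F(300°) gauche 0.7; CHO(0°)/I(60°) gauche 0.8; CH2Cl(120°)/I(60°) gauche 1.1; tBu(240°)/F(300°) gauche 0.8 → 3.4 kcal/mol.
Max at 240° (7.7 kcal/mol), min at 300° (3.4 kcal/mol); barrier = 4.3 kcal/mol.

4.3 kcal/mol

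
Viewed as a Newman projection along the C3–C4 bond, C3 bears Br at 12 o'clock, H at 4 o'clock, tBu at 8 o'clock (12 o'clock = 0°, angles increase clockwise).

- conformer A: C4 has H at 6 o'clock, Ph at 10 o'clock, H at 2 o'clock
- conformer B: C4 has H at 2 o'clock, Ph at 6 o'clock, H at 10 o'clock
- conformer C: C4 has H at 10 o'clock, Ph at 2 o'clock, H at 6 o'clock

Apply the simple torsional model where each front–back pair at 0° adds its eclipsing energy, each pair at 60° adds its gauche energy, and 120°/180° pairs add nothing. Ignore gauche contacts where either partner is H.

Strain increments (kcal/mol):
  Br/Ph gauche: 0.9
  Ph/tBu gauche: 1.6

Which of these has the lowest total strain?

A (staggered): Br–Ph gauche, tBu–Ph gauche; 0.9 + 1.6 = 2.5 kcal/mol.
B (staggered): tBu–Ph gauche; 1.6 = 1.6 kcal/mol.
C (staggered): Br–Ph gauche; 0.9 = 0.9 kcal/mol.
C has the lowest total (0.9 kcal/mol).

C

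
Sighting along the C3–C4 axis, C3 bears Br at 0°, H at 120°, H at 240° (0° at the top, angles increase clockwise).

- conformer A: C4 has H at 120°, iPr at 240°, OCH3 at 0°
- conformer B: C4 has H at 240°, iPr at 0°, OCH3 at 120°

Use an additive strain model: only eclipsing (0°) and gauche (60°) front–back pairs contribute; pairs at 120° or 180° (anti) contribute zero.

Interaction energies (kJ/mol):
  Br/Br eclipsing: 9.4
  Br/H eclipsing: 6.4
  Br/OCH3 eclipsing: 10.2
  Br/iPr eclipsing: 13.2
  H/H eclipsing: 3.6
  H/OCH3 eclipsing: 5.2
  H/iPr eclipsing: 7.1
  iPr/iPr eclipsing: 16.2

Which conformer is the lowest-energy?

A (eclipsed): Br–OCH3 eclipsed, H–H eclipsed, H–iPr eclipsed; 10.2 + 3.6 + 7.1 = 20.9 kJ/mol.
B (eclipsed): Br–iPr eclipsed, H–OCH3 eclipsed, H–H eclipsed; 13.2 + 5.2 + 3.6 = 22.0 kJ/mol.
A has the lowest total (20.9 kJ/mol).

A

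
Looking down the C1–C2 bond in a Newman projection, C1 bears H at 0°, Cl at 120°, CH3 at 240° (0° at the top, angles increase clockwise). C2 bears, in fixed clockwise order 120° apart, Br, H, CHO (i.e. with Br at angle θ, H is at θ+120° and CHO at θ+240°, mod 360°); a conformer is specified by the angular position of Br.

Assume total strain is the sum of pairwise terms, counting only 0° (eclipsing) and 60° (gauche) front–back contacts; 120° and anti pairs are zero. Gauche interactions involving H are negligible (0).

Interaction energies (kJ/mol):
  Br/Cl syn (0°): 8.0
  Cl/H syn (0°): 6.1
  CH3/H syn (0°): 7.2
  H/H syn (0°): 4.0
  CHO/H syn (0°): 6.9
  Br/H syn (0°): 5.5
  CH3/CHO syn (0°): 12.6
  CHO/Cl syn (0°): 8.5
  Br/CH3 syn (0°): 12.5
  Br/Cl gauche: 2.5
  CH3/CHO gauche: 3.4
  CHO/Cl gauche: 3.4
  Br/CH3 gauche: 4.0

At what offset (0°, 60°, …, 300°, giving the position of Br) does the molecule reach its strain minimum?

Br at 0° (eclipsed): H(0°)/Br(0°) eclipsed 5.5; Cl(120°)/H(120°) eclipsed 6.1; CH3(240°)/CHO(240°) eclipsed 12.6 → 24.2 kJ/mol.
Br at 60° (staggered): Cl(120°)/Br(60°) gauche 2.5; CH3(240°)/CHO(300°) gauche 3.4 → 5.9 kJ/mol.
Br at 120° (eclipsed): H(0°)/CHO(0°) eclipsed 6.9; Cl(120°)/Br(120°) eclipsed 8.0; CH3(240°)/H(240°) eclipsed 7.2 → 22.1 kJ/mol.
Br at 180° (staggered): Cl(120°)/Br(180°) gauche 2.5; Cl(120°)/CHO(60°) gauche 3.4; CH3(240°)/Br(180°) gauche 4.0 → 9.9 kJ/mol.
Br at 240° (eclipsed): H(0°)/H(0°) eclipsed 4.0; Cl(120°)/CHO(120°) eclipsed 8.5; CH3(240°)/Br(240°) eclipsed 12.5 → 25.0 kJ/mol.
Br at 300° (staggered): Cl(120°)/CHO(180°) gauche 3.4; CH3(240°)/Br(300°) gauche 4.0; CH3(240°)/CHO(180°) gauche 3.4 → 10.8 kJ/mol.
The minimum (5.9 kJ/mol) occurs with Br at 60°.

60°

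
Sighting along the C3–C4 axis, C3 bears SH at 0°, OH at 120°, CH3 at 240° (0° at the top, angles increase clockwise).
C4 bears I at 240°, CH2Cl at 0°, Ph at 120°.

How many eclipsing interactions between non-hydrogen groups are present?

3

Non-H eclipsing pairs: SH(0°)/CH2Cl(0°); OH(120°)/Ph(120°); CH3(240°)/I(240°) — 3 interactions.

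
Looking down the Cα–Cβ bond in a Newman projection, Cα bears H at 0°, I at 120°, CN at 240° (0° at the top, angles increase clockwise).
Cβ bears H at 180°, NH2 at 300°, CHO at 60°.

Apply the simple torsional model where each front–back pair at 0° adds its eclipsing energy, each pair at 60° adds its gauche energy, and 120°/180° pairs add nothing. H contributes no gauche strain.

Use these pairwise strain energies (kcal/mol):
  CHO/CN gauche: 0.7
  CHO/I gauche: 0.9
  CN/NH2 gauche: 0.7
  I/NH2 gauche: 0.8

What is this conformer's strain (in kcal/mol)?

This conformer (staggered): I(120°)/CHO(60°) gauche 0.9; CN(240°)/NH2(300°) gauche 0.7 → 1.6 kcal/mol.

1.6 kcal/mol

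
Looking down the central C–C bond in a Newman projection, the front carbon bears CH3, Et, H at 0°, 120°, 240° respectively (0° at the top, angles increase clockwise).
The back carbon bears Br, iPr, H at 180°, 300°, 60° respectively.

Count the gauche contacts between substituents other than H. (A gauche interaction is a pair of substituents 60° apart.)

Non-H gauche pairs: CH3(0°)/iPr(300°); Et(120°)/Br(180°) — 2 interactions.

2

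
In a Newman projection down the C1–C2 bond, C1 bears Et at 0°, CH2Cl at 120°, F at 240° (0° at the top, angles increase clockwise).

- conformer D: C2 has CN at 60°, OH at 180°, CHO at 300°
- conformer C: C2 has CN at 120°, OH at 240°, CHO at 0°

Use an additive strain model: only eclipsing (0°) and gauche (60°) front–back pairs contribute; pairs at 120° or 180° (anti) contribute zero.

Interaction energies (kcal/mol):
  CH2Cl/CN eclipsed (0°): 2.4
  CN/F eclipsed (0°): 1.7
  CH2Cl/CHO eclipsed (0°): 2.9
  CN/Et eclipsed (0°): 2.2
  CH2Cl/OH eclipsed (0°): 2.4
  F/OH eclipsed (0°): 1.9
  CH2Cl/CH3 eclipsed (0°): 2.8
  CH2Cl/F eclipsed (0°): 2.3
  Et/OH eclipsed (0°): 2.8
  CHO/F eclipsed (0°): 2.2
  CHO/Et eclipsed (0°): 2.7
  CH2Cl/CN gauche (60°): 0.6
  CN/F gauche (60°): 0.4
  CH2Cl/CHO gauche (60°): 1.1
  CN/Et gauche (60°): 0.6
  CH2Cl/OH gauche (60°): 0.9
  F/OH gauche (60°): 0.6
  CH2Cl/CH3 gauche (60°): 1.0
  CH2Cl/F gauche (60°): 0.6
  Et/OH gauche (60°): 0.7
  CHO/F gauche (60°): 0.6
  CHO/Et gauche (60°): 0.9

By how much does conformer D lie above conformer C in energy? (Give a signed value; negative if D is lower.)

D (staggered): Et(0°)/CN(60°) gauche 0.6; Et(0°)/CHO(300°) gauche 0.9; CH2Cl(120°)/CN(60°) gauche 0.6; CH2Cl(120°)/OH(180°) gauche 0.9; F(240°)/OH(180°) gauche 0.6; F(240°)/CHO(300°) gauche 0.6 → 4.2 kcal/mol.
C (eclipsed): Et(0°)/CHO(0°) eclipsed 2.7; CH2Cl(120°)/CN(120°) eclipsed 2.4; F(240°)/OH(240°) eclipsed 1.9 → 7.0 kcal/mol.
E(D) − E(C) = 4.2 − 7.0 = -2.8 kcal/mol.

-2.8 kcal/mol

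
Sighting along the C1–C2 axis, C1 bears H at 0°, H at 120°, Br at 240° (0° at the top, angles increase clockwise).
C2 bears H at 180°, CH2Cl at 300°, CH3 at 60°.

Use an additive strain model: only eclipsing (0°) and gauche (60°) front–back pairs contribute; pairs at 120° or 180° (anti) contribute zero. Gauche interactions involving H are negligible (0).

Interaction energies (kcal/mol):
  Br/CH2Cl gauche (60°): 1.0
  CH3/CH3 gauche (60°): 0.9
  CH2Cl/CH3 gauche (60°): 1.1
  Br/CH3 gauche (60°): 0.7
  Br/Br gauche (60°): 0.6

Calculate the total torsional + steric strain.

1.0 kcal/mol

This conformer (staggered): Br–CH2Cl gauche; 1.0 = 1.0 kcal/mol.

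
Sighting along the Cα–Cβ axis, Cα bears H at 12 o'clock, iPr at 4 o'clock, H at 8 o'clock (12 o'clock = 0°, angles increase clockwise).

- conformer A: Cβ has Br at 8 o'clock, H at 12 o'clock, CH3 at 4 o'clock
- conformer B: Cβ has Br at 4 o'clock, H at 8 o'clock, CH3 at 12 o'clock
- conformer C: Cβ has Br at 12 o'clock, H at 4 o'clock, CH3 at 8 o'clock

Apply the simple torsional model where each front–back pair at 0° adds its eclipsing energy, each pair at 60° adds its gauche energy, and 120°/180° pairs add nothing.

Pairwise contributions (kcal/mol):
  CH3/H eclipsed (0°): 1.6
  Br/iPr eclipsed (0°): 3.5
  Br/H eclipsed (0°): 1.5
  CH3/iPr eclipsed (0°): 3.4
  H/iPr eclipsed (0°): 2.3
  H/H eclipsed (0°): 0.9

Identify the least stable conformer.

A (eclipsed): H(0°)/H(0°) eclipsed 0.9; iPr(120°)/CH3(120°) eclipsed 3.4; H(240°)/Br(240°) eclipsed 1.5 → 5.8 kcal/mol.
B (eclipsed): H(0°)/CH3(0°) eclipsed 1.6; iPr(120°)/Br(120°) eclipsed 3.5; H(240°)/H(240°) eclipsed 0.9 → 6.0 kcal/mol.
C (eclipsed): H(0°)/Br(0°) eclipsed 1.5; iPr(120°)/H(120°) eclipsed 2.3; H(240°)/CH3(240°) eclipsed 1.6 → 5.4 kcal/mol.
B has the highest total (6.0 kcal/mol).

B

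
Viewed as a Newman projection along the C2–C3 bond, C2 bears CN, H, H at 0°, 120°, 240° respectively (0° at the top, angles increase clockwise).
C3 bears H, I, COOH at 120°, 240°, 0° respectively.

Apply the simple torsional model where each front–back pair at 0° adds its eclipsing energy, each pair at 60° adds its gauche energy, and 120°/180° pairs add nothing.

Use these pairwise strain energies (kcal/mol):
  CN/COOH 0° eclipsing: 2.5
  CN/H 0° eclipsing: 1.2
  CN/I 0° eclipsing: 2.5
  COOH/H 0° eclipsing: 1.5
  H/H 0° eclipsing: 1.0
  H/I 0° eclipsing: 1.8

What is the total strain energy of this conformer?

5.3 kcal/mol

This conformer is eclipsed. CN at 0° is eclipsed with COOH at 0° (2.5); H at 120° is eclipsed with H at 120° (1.0); H at 240° is eclipsed with I at 240° (1.8). Total 5.3 kcal/mol.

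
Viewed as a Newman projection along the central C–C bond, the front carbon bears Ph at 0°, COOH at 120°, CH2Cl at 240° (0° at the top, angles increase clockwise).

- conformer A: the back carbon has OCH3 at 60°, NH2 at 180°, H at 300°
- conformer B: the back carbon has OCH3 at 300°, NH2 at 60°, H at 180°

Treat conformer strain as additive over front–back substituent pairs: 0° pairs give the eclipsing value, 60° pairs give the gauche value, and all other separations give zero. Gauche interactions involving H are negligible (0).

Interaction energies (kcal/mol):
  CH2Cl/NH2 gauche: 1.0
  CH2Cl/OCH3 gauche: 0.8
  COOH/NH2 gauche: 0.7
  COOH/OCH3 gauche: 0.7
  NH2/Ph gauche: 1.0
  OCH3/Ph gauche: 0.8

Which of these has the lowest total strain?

A (staggered): Ph–OCH3 gauche, COOH–OCH3 gauche, COOH–NH2 gauche, CH2Cl–NH2 gauche; 0.8 + 0.7 + 0.7 + 1.0 = 3.2 kcal/mol.
B (staggered): Ph–OCH3 gauche, Ph–NH2 gauche, COOH–NH2 gauche, CH2Cl–OCH3 gauche; 0.8 + 1.0 + 0.7 + 0.8 = 3.3 kcal/mol.
A has the lowest total (3.2 kcal/mol).

A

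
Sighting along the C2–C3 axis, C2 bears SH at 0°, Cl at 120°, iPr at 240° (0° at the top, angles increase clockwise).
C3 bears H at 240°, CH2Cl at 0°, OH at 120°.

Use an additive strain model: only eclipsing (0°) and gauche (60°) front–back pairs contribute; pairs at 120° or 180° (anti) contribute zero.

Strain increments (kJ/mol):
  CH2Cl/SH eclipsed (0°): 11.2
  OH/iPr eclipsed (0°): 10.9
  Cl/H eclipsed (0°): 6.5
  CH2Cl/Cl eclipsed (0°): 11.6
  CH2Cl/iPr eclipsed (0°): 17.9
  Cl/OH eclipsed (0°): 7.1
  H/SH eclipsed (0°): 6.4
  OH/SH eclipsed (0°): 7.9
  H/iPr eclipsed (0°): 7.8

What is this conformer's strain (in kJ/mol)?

This conformer (eclipsed): SH–CH2Cl eclipsed, Cl–OH eclipsed, iPr–H eclipsed; 11.2 + 7.1 + 7.8 = 26.1 kJ/mol.

26.1 kJ/mol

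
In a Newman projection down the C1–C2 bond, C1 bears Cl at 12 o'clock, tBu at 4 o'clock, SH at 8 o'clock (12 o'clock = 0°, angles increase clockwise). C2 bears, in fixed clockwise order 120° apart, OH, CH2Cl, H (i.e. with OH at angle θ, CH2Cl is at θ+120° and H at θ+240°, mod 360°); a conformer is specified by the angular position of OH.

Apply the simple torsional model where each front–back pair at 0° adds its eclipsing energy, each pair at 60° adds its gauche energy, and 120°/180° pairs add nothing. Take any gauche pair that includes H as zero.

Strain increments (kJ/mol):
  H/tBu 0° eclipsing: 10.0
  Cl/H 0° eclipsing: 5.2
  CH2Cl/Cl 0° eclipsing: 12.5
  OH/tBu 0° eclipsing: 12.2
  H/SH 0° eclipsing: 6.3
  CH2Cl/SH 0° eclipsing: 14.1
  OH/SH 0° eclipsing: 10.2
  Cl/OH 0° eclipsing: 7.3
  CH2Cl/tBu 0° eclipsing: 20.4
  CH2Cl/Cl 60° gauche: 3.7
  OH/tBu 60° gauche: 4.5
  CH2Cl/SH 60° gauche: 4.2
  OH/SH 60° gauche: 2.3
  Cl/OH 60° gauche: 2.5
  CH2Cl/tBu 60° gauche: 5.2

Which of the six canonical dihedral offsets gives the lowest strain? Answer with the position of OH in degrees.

OH at 0° is eclipsed. Cl at 0° is eclipsed with OH at 0° (7.3); tBu at 120° is eclipsed with CH2Cl at 120° (20.4); SH at 240° is eclipsed with H at 240° (6.3). Total 34.0 kJ/mol.
OH at 60° is staggered. Cl at 0° is gauche with OH at 60° (2.5); tBu at 120° is gauche with OH at 60° (4.5); tBu at 120° is gauche with CH2Cl at 180° (5.2); SH at 240° is gauche with CH2Cl at 180° (4.2). Total 16.4 kJ/mol.
OH at 120° is eclipsed. Cl at 0° is eclipsed with H at 0° (5.2); tBu at 120° is eclipsed with OH at 120° (12.2); SH at 240° is eclipsed with CH2Cl at 240° (14.1). Total 31.5 kJ/mol.
OH at 180° is staggered. Cl at 0° is gauche with CH2Cl at 300° (3.7); tBu at 120° is gauche with OH at 180° (4.5); SH at 240° is gauche with OH at 180° (2.3); SH at 240° is gauche with CH2Cl at 300° (4.2). Total 14.7 kJ/mol.
OH at 240° is eclipsed. Cl at 0° is eclipsed with CH2Cl at 0° (12.5); tBu at 120° is eclipsed with H at 120° (10.0); SH at 240° is eclipsed with OH at 240° (10.2). Total 32.7 kJ/mol.
OH at 300° is staggered. Cl at 0° is gauche with OH at 300° (2.5); Cl at 0° is gauche with CH2Cl at 60° (3.7); tBu at 120° is gauche with CH2Cl at 60° (5.2); SH at 240° is gauche with OH at 300° (2.3). Total 13.7 kJ/mol.
The minimum (13.7 kJ/mol) occurs with OH at 300°.

300°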